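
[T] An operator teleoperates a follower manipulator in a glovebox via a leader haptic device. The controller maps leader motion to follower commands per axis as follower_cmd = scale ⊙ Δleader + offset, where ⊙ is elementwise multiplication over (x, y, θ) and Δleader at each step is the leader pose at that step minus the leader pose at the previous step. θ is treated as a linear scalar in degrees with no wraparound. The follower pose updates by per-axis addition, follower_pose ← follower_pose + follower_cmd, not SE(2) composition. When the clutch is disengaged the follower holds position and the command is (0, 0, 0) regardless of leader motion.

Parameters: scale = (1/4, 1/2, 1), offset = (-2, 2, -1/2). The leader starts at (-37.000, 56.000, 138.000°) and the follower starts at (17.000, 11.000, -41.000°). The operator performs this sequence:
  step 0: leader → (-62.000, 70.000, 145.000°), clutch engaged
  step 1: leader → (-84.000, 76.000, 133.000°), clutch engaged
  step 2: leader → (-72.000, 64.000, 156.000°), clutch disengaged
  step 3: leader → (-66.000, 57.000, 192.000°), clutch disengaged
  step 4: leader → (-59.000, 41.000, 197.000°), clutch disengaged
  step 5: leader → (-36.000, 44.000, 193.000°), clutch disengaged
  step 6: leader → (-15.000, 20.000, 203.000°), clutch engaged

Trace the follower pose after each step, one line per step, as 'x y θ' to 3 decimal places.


8.750 20.000 -34.500
1.250 25.000 -47.000
1.250 25.000 -47.000
1.250 25.000 -47.000
1.250 25.000 -47.000
1.250 25.000 -47.000
4.500 15.000 -37.500

step 0: Δleader=(-25.000, 14.000, 7.000°), engaged; cmd=(-8.250, 9.000, 6.500°) → follower=(8.750, 20.000, -34.500°)
step 1: Δleader=(-22.000, 6.000, -12.000°), engaged; cmd=(-7.500, 5.000, -12.500°) → follower=(1.250, 25.000, -47.000°)
step 2: Δleader=(12.000, -12.000, 23.000°), disengaged; cmd=(0,0,0) → follower holds at (1.250, 25.000, -47.000°)
step 3: Δleader=(6.000, -7.000, 36.000°), disengaged; cmd=(0,0,0) → follower holds at (1.250, 25.000, -47.000°)
step 4: Δleader=(7.000, -16.000, 5.000°), disengaged; cmd=(0,0,0) → follower holds at (1.250, 25.000, -47.000°)
step 5: Δleader=(23.000, 3.000, -4.000°), disengaged; cmd=(0,0,0) → follower holds at (1.250, 25.000, -47.000°)
step 6: Δleader=(21.000, -24.000, 10.000°), engaged; cmd=(3.250, -10.000, 9.500°) → follower=(4.500, 15.000, -37.500°)


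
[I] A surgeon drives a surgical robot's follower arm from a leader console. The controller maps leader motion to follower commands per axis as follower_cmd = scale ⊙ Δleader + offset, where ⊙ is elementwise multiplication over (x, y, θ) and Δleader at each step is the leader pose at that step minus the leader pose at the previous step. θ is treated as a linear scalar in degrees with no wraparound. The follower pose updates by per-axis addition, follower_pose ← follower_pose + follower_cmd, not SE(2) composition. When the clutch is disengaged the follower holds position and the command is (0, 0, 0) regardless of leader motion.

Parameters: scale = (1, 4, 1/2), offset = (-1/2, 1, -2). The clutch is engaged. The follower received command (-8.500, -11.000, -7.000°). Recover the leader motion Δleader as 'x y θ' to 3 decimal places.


axis x: (-8.500 − -1/2) / (1) = -8.000
axis y: (-11.000 − 1) / (4) = -3.000
axis θ: (-7.000 − -2) / (1/2) = -10.000

-8.000 -3.000 -10.000


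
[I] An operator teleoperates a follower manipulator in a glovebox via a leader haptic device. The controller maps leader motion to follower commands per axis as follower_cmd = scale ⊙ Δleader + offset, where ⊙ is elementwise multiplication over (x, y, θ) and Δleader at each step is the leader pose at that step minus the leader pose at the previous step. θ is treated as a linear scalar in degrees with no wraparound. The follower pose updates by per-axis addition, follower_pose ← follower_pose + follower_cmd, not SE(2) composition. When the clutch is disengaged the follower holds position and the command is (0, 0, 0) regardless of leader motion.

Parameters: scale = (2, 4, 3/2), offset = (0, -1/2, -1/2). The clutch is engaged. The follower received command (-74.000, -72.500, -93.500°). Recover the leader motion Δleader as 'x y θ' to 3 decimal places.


axis x: (-74.000 − 0) / (2) = -37.000
axis y: (-72.500 − -1/2) / (4) = -18.000
axis θ: (-93.500 − -1/2) / (3/2) = -62.000

-37.000 -18.000 -62.000


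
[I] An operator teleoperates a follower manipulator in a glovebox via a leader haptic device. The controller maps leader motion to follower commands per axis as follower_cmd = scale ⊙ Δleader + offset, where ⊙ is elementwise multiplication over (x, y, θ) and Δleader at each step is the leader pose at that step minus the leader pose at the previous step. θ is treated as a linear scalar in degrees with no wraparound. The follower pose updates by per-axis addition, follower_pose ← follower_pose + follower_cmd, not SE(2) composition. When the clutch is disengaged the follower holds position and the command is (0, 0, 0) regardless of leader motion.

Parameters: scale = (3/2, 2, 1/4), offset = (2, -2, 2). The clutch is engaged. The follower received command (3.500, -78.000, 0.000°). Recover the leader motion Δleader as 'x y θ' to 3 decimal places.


axis x: (3.500 − 2) / (3/2) = 1.000
axis y: (-78.000 − -2) / (2) = -38.000
axis θ: (0.000 − 2) / (1/4) = -8.000

1.000 -38.000 -8.000


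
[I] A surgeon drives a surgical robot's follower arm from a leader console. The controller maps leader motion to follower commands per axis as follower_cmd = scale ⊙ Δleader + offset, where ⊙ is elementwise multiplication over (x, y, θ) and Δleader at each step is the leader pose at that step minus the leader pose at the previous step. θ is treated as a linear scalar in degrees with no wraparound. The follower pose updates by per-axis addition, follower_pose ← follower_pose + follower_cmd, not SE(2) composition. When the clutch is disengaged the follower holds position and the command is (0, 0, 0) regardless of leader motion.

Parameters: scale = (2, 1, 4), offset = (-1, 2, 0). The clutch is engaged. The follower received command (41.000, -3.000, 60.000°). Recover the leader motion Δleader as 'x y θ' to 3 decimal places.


axis x: (41.000 − -1) / (2) = 21.000
axis y: (-3.000 − 2) / (1) = -5.000
axis θ: (60.000 − 0) / (4) = 15.000

21.000 -5.000 15.000


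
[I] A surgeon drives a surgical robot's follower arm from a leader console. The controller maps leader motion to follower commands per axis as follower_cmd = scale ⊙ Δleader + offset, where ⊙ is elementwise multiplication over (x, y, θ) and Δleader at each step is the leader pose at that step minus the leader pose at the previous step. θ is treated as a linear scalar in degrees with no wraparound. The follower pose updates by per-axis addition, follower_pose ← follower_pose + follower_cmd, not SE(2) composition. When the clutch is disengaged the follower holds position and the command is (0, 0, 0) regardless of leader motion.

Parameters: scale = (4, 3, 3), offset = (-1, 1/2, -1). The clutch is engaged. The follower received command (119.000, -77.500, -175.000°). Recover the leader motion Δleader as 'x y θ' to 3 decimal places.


axis x: (119.000 − -1) / (4) = 30.000
axis y: (-77.500 − 1/2) / (3) = -26.000
axis θ: (-175.000 − -1) / (3) = -58.000

30.000 -26.000 -58.000


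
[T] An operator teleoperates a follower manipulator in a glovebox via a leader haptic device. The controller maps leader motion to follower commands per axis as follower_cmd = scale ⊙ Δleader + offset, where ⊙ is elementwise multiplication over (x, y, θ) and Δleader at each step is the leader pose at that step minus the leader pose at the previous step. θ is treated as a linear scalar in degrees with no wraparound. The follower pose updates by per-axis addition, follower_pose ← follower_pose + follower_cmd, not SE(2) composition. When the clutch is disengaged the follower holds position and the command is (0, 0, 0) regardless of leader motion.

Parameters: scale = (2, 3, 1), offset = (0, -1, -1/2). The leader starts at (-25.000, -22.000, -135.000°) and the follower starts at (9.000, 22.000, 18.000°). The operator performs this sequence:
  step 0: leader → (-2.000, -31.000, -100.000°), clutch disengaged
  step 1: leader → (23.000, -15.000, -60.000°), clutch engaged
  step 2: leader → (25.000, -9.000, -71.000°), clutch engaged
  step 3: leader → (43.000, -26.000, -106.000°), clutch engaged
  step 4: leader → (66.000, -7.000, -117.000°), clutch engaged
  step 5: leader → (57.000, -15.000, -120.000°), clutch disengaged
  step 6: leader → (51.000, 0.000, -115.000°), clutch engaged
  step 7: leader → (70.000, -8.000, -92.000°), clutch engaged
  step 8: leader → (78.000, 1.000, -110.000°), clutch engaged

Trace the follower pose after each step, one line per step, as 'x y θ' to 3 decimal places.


step 0: Δleader=(23.000, -9.000, 35.000°), disengaged; cmd=(0,0,0) → follower holds at (9.000, 22.000, 18.000°)
step 1: Δleader=(25.000, 16.000, 40.000°), engaged; cmd=(50.000, 47.000, 39.500°) → follower=(59.000, 69.000, 57.500°)
step 2: Δleader=(2.000, 6.000, -11.000°), engaged; cmd=(4.000, 17.000, -11.500°) → follower=(63.000, 86.000, 46.000°)
step 3: Δleader=(18.000, -17.000, -35.000°), engaged; cmd=(36.000, -52.000, -35.500°) → follower=(99.000, 34.000, 10.500°)
step 4: Δleader=(23.000, 19.000, -11.000°), engaged; cmd=(46.000, 56.000, -11.500°) → follower=(145.000, 90.000, -1.000°)
step 5: Δleader=(-9.000, -8.000, -3.000°), disengaged; cmd=(0,0,0) → follower holds at (145.000, 90.000, -1.000°)
step 6: Δleader=(-6.000, 15.000, 5.000°), engaged; cmd=(-12.000, 44.000, 4.500°) → follower=(133.000, 134.000, 3.500°)
step 7: Δleader=(19.000, -8.000, 23.000°), engaged; cmd=(38.000, -25.000, 22.500°) → follower=(171.000, 109.000, 26.000°)
step 8: Δleader=(8.000, 9.000, -18.000°), engaged; cmd=(16.000, 26.000, -18.500°) → follower=(187.000, 135.000, 7.500°)

9.000 22.000 18.000
59.000 69.000 57.500
63.000 86.000 46.000
99.000 34.000 10.500
145.000 90.000 -1.000
145.000 90.000 -1.000
133.000 134.000 3.500
171.000 109.000 26.000
187.000 135.000 7.500


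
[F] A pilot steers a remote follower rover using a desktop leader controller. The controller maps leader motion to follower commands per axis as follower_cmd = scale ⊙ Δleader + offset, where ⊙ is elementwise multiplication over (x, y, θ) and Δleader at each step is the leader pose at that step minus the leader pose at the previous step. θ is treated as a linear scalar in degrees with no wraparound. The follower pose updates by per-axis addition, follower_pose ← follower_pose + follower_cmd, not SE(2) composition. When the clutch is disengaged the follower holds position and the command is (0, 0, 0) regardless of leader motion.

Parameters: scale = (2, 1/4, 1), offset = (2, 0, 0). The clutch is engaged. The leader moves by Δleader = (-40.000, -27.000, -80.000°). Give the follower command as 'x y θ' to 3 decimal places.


-78.000 -6.750 -80.000

axis x: 2·-40.000 + 2 = -78.000
axis y: 1/4·-27.000 + 0 = -6.750
axis θ: 1·-80.000 + 0 = -80.000


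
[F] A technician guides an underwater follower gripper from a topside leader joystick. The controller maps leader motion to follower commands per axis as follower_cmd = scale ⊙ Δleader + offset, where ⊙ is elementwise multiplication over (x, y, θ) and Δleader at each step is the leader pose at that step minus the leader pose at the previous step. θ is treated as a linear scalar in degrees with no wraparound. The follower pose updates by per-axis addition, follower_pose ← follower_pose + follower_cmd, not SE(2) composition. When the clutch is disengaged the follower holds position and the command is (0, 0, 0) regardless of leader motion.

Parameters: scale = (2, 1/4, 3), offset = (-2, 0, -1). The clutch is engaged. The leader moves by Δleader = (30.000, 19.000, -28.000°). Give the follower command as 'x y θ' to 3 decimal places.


58.000 4.750 -85.000

axis x: 2·30.000 + -2 = 58.000
axis y: 1/4·19.000 + 0 = 4.750
axis θ: 3·-28.000 + -1 = -85.000


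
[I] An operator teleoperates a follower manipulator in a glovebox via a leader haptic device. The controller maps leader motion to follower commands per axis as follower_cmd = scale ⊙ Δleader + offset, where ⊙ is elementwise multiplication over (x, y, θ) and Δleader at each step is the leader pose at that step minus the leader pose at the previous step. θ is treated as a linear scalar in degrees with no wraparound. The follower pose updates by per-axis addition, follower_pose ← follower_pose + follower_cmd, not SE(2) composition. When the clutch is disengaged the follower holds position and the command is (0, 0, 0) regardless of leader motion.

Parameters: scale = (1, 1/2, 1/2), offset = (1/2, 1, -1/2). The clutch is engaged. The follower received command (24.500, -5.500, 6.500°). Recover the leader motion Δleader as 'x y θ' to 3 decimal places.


24.000 -13.000 14.000

axis x: (24.500 − 1/2) / (1) = 24.000
axis y: (-5.500 − 1) / (1/2) = -13.000
axis θ: (6.500 − -1/2) / (1/2) = 14.000


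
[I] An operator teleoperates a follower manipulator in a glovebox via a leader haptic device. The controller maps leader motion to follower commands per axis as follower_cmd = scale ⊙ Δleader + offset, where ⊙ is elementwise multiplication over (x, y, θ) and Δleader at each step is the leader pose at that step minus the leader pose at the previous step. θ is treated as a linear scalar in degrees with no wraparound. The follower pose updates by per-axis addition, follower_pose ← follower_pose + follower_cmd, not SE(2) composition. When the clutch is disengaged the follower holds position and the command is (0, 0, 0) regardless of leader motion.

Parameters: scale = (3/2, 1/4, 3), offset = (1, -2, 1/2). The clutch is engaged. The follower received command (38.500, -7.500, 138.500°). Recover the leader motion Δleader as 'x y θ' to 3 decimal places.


axis x: (38.500 − 1) / (3/2) = 25.000
axis y: (-7.500 − -2) / (1/4) = -22.000
axis θ: (138.500 − 1/2) / (3) = 46.000

25.000 -22.000 46.000


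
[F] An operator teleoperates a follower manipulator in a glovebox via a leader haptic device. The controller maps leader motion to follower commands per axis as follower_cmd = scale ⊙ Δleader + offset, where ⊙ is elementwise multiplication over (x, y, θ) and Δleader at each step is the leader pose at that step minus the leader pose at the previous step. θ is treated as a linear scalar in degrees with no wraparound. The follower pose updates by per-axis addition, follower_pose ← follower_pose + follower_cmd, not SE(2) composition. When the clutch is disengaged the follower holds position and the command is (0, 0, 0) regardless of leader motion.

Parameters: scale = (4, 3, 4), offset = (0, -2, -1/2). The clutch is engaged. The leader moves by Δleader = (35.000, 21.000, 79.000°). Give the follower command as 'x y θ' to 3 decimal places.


axis x: 4·35.000 + 0 = 140.000
axis y: 3·21.000 + -2 = 61.000
axis θ: 4·79.000 + -1/2 = 315.500

140.000 61.000 315.500


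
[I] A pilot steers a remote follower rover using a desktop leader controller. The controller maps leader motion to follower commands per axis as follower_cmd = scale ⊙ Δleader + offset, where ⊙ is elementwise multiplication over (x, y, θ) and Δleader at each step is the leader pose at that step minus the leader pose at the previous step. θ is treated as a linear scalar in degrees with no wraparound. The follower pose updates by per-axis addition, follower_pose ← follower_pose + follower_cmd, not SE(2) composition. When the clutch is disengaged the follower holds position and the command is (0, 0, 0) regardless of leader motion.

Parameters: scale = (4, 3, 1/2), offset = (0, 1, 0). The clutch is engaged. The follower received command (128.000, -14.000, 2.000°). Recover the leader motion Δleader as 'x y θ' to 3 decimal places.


32.000 -5.000 4.000

axis x: (128.000 − 0) / (4) = 32.000
axis y: (-14.000 − 1) / (3) = -5.000
axis θ: (2.000 − 0) / (1/2) = 4.000


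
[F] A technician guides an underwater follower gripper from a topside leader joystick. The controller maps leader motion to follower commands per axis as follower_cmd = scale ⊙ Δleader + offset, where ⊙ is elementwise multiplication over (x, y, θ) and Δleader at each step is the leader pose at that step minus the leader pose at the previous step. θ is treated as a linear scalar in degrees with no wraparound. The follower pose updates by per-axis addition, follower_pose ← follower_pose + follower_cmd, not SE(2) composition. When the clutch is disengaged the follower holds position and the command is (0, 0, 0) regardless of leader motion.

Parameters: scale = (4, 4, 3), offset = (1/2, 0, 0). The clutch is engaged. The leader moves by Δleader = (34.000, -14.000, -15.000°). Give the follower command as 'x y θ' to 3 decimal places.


axis x: 4·34.000 + 1/2 = 136.500
axis y: 4·-14.000 + 0 = -56.000
axis θ: 3·-15.000 + 0 = -45.000

136.500 -56.000 -45.000


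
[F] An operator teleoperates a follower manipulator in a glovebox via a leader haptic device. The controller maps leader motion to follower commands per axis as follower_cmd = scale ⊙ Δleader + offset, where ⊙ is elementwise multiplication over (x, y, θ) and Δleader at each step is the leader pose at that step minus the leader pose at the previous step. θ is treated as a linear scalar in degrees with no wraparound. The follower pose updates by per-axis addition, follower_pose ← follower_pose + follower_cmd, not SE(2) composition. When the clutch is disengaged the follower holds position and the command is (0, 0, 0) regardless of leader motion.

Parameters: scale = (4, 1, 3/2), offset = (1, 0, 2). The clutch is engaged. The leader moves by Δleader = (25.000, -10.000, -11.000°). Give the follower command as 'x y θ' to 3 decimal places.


axis x: 4·25.000 + 1 = 101.000
axis y: 1·-10.000 + 0 = -10.000
axis θ: 3/2·-11.000 + 2 = -14.500

101.000 -10.000 -14.500


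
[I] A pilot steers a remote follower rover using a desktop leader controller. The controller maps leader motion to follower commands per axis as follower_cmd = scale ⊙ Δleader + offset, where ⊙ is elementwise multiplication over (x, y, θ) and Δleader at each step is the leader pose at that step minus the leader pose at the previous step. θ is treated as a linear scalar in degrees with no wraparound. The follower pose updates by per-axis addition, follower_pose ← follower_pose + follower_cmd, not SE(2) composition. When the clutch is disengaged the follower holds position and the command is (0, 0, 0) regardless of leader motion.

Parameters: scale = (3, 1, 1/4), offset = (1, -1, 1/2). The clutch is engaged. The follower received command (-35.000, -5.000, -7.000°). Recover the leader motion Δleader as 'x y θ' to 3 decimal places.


-12.000 -4.000 -30.000

axis x: (-35.000 − 1) / (3) = -12.000
axis y: (-5.000 − -1) / (1) = -4.000
axis θ: (-7.000 − 1/2) / (1/4) = -30.000


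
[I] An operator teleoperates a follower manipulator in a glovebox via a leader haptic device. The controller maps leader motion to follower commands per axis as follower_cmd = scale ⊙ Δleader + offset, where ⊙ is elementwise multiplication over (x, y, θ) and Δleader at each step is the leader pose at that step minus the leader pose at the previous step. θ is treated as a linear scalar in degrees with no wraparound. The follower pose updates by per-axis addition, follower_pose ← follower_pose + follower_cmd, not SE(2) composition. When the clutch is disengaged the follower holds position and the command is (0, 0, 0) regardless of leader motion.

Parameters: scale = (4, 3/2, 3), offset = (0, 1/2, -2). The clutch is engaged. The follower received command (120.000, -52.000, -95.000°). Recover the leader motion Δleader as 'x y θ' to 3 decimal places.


axis x: (120.000 − 0) / (4) = 30.000
axis y: (-52.000 − 1/2) / (3/2) = -35.000
axis θ: (-95.000 − -2) / (3) = -31.000

30.000 -35.000 -31.000


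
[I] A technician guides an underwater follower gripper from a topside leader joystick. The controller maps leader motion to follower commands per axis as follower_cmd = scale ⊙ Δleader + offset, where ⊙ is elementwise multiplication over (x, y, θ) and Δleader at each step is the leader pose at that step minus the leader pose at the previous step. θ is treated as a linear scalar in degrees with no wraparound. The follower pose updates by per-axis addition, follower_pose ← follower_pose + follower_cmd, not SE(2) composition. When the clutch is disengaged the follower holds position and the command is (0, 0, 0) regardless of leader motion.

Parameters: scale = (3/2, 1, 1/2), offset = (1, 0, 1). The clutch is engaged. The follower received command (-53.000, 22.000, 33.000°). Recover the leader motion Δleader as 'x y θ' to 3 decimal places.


-36.000 22.000 64.000

axis x: (-53.000 − 1) / (3/2) = -36.000
axis y: (22.000 − 0) / (1) = 22.000
axis θ: (33.000 − 1) / (1/2) = 64.000


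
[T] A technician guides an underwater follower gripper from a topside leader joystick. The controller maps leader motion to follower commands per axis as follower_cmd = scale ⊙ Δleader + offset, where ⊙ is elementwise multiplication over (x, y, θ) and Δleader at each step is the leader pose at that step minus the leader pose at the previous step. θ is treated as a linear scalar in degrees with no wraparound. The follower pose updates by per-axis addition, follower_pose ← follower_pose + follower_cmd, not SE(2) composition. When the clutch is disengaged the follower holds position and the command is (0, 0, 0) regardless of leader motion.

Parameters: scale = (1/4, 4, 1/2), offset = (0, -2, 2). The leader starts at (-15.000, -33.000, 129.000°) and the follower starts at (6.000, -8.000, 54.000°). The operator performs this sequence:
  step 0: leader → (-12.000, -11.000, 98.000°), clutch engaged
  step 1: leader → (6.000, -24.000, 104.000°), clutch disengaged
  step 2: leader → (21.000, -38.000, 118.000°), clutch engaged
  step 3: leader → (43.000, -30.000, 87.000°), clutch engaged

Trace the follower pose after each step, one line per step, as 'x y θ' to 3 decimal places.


6.750 78.000 40.500
6.750 78.000 40.500
10.500 20.000 49.500
16.000 50.000 36.000

step 0: Δleader=(3.000, 22.000, -31.000°), engaged; cmd=(0.750, 86.000, -13.500°) → follower=(6.750, 78.000, 40.500°)
step 1: Δleader=(18.000, -13.000, 6.000°), disengaged; cmd=(0,0,0) → follower holds at (6.750, 78.000, 40.500°)
step 2: Δleader=(15.000, -14.000, 14.000°), engaged; cmd=(3.750, -58.000, 9.000°) → follower=(10.500, 20.000, 49.500°)
step 3: Δleader=(22.000, 8.000, -31.000°), engaged; cmd=(5.500, 30.000, -13.500°) → follower=(16.000, 50.000, 36.000°)


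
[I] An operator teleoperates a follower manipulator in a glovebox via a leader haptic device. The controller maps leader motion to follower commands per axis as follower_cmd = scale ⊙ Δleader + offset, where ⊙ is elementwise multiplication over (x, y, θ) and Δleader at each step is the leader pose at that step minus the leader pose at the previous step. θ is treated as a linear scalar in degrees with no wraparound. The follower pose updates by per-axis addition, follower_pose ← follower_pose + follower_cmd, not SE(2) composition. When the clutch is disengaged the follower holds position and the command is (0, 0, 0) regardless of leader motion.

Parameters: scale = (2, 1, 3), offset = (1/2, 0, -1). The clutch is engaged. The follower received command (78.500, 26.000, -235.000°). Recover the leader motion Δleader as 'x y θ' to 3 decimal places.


39.000 26.000 -78.000

axis x: (78.500 − 1/2) / (2) = 39.000
axis y: (26.000 − 0) / (1) = 26.000
axis θ: (-235.000 − -1) / (3) = -78.000


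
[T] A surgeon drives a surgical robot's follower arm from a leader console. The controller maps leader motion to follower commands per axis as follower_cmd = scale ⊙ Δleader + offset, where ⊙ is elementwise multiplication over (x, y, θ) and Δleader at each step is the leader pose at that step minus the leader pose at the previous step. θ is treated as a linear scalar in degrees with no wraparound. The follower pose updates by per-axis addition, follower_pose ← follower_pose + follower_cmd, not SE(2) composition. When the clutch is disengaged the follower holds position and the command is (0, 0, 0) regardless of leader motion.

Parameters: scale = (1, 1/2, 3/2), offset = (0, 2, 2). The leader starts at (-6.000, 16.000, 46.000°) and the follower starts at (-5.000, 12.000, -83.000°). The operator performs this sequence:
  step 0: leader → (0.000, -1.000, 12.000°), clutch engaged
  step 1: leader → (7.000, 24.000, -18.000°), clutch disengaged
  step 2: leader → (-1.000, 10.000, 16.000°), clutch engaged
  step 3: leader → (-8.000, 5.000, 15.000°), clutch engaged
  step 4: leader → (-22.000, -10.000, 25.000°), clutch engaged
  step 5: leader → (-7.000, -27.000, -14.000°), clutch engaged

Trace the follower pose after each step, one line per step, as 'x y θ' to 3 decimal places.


1.000 5.500 -132.000
1.000 5.500 -132.000
-7.000 0.500 -79.000
-14.000 0.000 -78.500
-28.000 -5.500 -61.500
-13.000 -12.000 -118.000

step 0: Δleader=(6.000, -17.000, -34.000°), engaged; cmd=(6.000, -6.500, -49.000°) → follower=(1.000, 5.500, -132.000°)
step 1: Δleader=(7.000, 25.000, -30.000°), disengaged; cmd=(0,0,0) → follower holds at (1.000, 5.500, -132.000°)
step 2: Δleader=(-8.000, -14.000, 34.000°), engaged; cmd=(-8.000, -5.000, 53.000°) → follower=(-7.000, 0.500, -79.000°)
step 3: Δleader=(-7.000, -5.000, -1.000°), engaged; cmd=(-7.000, -0.500, 0.500°) → follower=(-14.000, 0.000, -78.500°)
step 4: Δleader=(-14.000, -15.000, 10.000°), engaged; cmd=(-14.000, -5.500, 17.000°) → follower=(-28.000, -5.500, -61.500°)
step 5: Δleader=(15.000, -17.000, -39.000°), engaged; cmd=(15.000, -6.500, -56.500°) → follower=(-13.000, -12.000, -118.000°)


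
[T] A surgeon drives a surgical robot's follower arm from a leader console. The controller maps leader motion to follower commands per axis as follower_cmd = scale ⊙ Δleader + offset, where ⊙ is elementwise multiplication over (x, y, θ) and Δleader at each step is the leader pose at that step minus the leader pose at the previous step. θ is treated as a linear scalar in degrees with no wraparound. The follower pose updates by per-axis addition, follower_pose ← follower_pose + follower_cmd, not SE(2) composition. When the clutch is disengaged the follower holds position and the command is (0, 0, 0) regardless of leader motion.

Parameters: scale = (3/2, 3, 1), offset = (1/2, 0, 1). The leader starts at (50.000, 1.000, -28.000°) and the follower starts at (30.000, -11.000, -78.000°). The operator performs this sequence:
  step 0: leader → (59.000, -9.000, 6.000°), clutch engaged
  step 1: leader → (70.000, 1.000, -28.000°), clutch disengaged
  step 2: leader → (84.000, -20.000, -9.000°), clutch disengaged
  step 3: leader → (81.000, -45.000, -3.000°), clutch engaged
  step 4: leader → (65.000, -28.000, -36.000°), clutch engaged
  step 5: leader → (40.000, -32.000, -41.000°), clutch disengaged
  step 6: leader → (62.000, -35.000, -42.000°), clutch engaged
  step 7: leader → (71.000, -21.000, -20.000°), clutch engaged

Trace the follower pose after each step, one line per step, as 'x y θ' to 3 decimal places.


step 0: Δleader=(9.000, -10.000, 34.000°), engaged; cmd=(14.000, -30.000, 35.000°) → follower=(44.000, -41.000, -43.000°)
step 1: Δleader=(11.000, 10.000, -34.000°), disengaged; cmd=(0,0,0) → follower holds at (44.000, -41.000, -43.000°)
step 2: Δleader=(14.000, -21.000, 19.000°), disengaged; cmd=(0,0,0) → follower holds at (44.000, -41.000, -43.000°)
step 3: Δleader=(-3.000, -25.000, 6.000°), engaged; cmd=(-4.000, -75.000, 7.000°) → follower=(40.000, -116.000, -36.000°)
step 4: Δleader=(-16.000, 17.000, -33.000°), engaged; cmd=(-23.500, 51.000, -32.000°) → follower=(16.500, -65.000, -68.000°)
step 5: Δleader=(-25.000, -4.000, -5.000°), disengaged; cmd=(0,0,0) → follower holds at (16.500, -65.000, -68.000°)
step 6: Δleader=(22.000, -3.000, -1.000°), engaged; cmd=(33.500, -9.000, 0.000°) → follower=(50.000, -74.000, -68.000°)
step 7: Δleader=(9.000, 14.000, 22.000°), engaged; cmd=(14.000, 42.000, 23.000°) → follower=(64.000, -32.000, -45.000°)

44.000 -41.000 -43.000
44.000 -41.000 -43.000
44.000 -41.000 -43.000
40.000 -116.000 -36.000
16.500 -65.000 -68.000
16.500 -65.000 -68.000
50.000 -74.000 -68.000
64.000 -32.000 -45.000


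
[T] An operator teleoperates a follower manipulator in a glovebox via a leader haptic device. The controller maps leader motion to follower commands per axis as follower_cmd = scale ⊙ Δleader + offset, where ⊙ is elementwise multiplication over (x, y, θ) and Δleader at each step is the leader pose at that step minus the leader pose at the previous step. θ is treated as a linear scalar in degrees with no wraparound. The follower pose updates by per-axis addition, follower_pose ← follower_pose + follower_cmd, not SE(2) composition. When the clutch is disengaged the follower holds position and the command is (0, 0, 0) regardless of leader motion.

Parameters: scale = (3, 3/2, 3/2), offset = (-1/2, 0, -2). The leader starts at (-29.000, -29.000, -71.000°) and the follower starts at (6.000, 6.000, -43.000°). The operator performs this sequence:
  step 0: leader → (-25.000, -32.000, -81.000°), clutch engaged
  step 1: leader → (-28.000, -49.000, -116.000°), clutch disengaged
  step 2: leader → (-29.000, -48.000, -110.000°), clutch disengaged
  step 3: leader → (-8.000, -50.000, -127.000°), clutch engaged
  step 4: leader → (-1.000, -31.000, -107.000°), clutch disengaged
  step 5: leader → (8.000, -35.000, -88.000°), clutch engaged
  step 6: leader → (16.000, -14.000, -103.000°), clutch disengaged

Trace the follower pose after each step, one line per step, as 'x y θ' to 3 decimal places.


17.500 1.500 -60.000
17.500 1.500 -60.000
17.500 1.500 -60.000
80.000 -1.500 -87.500
80.000 -1.500 -87.500
106.500 -7.500 -61.000
106.500 -7.500 -61.000

step 0: Δleader=(4.000, -3.000, -10.000°), engaged; cmd=(11.500, -4.500, -17.000°) → follower=(17.500, 1.500, -60.000°)
step 1: Δleader=(-3.000, -17.000, -35.000°), disengaged; cmd=(0,0,0) → follower holds at (17.500, 1.500, -60.000°)
step 2: Δleader=(-1.000, 1.000, 6.000°), disengaged; cmd=(0,0,0) → follower holds at (17.500, 1.500, -60.000°)
step 3: Δleader=(21.000, -2.000, -17.000°), engaged; cmd=(62.500, -3.000, -27.500°) → follower=(80.000, -1.500, -87.500°)
step 4: Δleader=(7.000, 19.000, 20.000°), disengaged; cmd=(0,0,0) → follower holds at (80.000, -1.500, -87.500°)
step 5: Δleader=(9.000, -4.000, 19.000°), engaged; cmd=(26.500, -6.000, 26.500°) → follower=(106.500, -7.500, -61.000°)
step 6: Δleader=(8.000, 21.000, -15.000°), disengaged; cmd=(0,0,0) → follower holds at (106.500, -7.500, -61.000°)


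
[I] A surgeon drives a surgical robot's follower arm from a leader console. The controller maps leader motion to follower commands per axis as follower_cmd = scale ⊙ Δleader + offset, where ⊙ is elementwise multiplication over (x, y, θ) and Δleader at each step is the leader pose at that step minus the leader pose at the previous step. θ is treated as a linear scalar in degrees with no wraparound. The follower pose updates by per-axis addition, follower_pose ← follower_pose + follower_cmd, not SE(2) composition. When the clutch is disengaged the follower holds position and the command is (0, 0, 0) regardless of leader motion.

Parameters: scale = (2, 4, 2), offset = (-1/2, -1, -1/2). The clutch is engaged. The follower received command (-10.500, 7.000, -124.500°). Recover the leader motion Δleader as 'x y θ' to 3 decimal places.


-5.000 2.000 -62.000

axis x: (-10.500 − -1/2) / (2) = -5.000
axis y: (7.000 − -1) / (4) = 2.000
axis θ: (-124.500 − -1/2) / (2) = -62.000


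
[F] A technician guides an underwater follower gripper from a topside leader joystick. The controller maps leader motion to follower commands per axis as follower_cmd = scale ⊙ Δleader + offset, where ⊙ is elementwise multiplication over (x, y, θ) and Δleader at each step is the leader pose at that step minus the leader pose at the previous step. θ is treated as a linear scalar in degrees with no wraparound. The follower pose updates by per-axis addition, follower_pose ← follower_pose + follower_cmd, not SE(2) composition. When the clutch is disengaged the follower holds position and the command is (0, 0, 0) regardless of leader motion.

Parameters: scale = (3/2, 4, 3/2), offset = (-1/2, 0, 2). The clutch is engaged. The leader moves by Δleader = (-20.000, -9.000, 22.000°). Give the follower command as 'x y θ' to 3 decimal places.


axis x: 3/2·-20.000 + -1/2 = -30.500
axis y: 4·-9.000 + 0 = -36.000
axis θ: 3/2·22.000 + 2 = 35.000

-30.500 -36.000 35.000


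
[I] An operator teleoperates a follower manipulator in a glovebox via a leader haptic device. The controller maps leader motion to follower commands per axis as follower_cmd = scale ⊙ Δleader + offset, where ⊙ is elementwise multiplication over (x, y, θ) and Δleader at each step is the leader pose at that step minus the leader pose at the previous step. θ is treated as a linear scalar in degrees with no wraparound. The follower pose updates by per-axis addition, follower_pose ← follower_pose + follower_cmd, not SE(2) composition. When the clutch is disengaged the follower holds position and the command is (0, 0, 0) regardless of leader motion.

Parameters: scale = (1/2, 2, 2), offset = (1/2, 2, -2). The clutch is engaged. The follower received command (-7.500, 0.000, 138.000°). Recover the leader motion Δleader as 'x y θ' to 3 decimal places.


-16.000 -1.000 70.000

axis x: (-7.500 − 1/2) / (1/2) = -16.000
axis y: (0.000 − 2) / (2) = -1.000
axis θ: (138.000 − -2) / (2) = 70.000


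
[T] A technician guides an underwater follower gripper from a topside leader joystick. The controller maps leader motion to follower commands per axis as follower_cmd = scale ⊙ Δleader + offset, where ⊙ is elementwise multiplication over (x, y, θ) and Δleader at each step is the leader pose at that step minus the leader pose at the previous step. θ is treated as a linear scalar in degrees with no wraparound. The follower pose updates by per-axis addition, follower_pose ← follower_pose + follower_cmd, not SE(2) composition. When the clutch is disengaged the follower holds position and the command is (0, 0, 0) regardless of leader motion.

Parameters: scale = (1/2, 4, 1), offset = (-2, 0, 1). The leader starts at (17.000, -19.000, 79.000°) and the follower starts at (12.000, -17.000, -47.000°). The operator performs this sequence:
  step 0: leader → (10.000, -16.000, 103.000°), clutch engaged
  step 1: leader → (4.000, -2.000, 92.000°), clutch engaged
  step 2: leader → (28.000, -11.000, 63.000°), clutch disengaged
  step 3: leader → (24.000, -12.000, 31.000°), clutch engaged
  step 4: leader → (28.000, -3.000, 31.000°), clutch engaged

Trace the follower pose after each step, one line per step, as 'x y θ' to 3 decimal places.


step 0: Δleader=(-7.000, 3.000, 24.000°), engaged; cmd=(-5.500, 12.000, 25.000°) → follower=(6.500, -5.000, -22.000°)
step 1: Δleader=(-6.000, 14.000, -11.000°), engaged; cmd=(-5.000, 56.000, -10.000°) → follower=(1.500, 51.000, -32.000°)
step 2: Δleader=(24.000, -9.000, -29.000°), disengaged; cmd=(0,0,0) → follower holds at (1.500, 51.000, -32.000°)
step 3: Δleader=(-4.000, -1.000, -32.000°), engaged; cmd=(-4.000, -4.000, -31.000°) → follower=(-2.500, 47.000, -63.000°)
step 4: Δleader=(4.000, 9.000, 0.000°), engaged; cmd=(0.000, 36.000, 1.000°) → follower=(-2.500, 83.000, -62.000°)

6.500 -5.000 -22.000
1.500 51.000 -32.000
1.500 51.000 -32.000
-2.500 47.000 -63.000
-2.500 83.000 -62.000


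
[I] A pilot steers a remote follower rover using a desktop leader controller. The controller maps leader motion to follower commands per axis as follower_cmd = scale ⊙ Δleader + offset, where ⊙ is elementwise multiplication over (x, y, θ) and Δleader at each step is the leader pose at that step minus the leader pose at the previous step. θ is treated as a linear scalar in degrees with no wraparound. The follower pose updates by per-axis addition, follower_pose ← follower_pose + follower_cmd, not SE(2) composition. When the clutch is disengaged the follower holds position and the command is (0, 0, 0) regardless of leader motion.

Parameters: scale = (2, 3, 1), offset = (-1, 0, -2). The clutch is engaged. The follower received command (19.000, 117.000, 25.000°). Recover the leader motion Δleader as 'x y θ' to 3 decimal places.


axis x: (19.000 − -1) / (2) = 10.000
axis y: (117.000 − 0) / (3) = 39.000
axis θ: (25.000 − -2) / (1) = 27.000

10.000 39.000 27.000


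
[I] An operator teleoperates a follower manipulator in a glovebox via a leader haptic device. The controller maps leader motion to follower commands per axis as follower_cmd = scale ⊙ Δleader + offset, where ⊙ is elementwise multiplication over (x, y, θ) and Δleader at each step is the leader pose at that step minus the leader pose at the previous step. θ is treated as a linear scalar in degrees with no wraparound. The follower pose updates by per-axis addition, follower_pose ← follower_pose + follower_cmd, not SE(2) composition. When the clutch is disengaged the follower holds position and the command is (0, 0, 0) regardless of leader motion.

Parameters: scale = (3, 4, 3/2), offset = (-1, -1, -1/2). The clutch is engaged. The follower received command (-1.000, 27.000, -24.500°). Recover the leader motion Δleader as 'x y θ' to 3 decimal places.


axis x: (-1.000 − -1) / (3) = 0.000
axis y: (27.000 − -1) / (4) = 7.000
axis θ: (-24.500 − -1/2) / (3/2) = -16.000

0.000 7.000 -16.000


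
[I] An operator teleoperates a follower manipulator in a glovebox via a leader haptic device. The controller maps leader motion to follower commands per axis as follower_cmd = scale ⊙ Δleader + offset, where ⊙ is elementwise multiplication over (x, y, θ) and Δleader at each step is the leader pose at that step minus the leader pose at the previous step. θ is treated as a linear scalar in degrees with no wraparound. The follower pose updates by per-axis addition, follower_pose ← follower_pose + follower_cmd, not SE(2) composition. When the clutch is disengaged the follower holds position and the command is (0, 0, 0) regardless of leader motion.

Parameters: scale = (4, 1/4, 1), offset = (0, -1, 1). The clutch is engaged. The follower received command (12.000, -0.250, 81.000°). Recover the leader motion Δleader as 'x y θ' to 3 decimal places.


3.000 3.000 80.000

axis x: (12.000 − 0) / (4) = 3.000
axis y: (-0.250 − -1) / (1/4) = 3.000
axis θ: (81.000 − 1) / (1) = 80.000


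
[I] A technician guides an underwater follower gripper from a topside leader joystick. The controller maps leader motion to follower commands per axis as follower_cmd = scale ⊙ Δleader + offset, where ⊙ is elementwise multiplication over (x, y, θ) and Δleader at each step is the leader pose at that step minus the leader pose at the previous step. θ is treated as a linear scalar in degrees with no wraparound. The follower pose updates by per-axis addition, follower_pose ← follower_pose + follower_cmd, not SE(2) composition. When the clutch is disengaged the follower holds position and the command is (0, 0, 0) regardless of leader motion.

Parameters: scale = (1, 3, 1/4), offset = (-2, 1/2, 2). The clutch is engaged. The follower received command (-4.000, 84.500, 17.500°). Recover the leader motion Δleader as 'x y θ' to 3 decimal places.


-2.000 28.000 62.000

axis x: (-4.000 − -2) / (1) = -2.000
axis y: (84.500 − 1/2) / (3) = 28.000
axis θ: (17.500 − 2) / (1/4) = 62.000
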